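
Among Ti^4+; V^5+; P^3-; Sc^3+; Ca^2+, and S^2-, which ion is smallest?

Isoelectronic series (18 e⁻ each). Size is set by nuclear charge: more protons means a smaller ion. V^5+ (Z=23), Ti^4+ (Z=22), Sc^3+ (Z=21), Ca^2+ (Z=20), S^2- (Z=16), P^3- (Z=15).

V^5+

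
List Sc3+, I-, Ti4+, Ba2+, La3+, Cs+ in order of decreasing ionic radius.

I- > Cs+ > Ba2+ > La3+ > Sc3+ > Ti4+

First list Z and electron count for each: Ti4+ has 18 e⁻ (Z=22), Sc3+ has 18 e⁻ (Z=21), La3+ has 54 e⁻ (Z=57), Ba2+ has 54 e⁻ (Z=56), Cs+ has 54 e⁻ (Z=55), I- has 54 e⁻ (Z=53). Ti4+ < Sc3+ (isoelectronic, higher Z=22 is smaller); Sc3+ < La3+ (same group, 2 shells fewer); La3+ < Ba2+ (both 54 e⁻, Z=57>56); Ba2+ < Cs+ (both 54 e⁻, Z=56>55); Cs+ < I- (both 54 e⁻, Z=55>53).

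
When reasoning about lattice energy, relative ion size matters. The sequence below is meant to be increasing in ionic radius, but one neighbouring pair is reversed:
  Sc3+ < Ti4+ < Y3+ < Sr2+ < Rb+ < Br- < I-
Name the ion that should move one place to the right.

Sc3+

The pair Sc3+, Ti4+ is the wrong way round — Ti4+ and Sc3+ share 18 electrons; the higher nuclear charge on Ti (Z=22) contracts it more, so Ti4+ < Sc3+. All other adjacent pairs agree with periodic trends, so Sc3+ is the misplaced ion.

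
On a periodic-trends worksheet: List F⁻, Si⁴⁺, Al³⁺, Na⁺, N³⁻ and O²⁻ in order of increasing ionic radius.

Si⁴⁺ < Al³⁺ < Na⁺ < F⁻ < O²⁻ < N³⁻

Isoelectronic series (10 e⁻ each). Size is set by nuclear charge: more protons means a smaller ion. Si⁴⁺ (Z=14), Al³⁺ (Z=13), Na⁺ (Z=11), F⁻ (Z=9), O²⁻ (Z=8), N³⁻ (Z=7).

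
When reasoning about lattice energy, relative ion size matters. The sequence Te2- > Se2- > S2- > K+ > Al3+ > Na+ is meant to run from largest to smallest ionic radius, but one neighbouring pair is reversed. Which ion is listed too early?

Al3+

Compare adjacent ions: both have 10 electrons but Z(Al)=13 > Z(Na)=11, so Al3+ should be the smaller of the two — yet in this decreasing list Al3+ sits before Na+. Nothing else is reversed, so Al3+ should move one place to the right.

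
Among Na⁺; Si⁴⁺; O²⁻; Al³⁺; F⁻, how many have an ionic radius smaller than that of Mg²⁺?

Isoelectronic series (10 e⁻ each). Size is set by nuclear charge: more protons means a smaller ion. Si⁴⁺ (Z=14), Al³⁺ (Z=13), Mg²⁺ (Z=12), Na⁺ (Z=11), F⁻ (Z=9), O²⁻ (Z=8).
Placing each against Mg²⁺: smaller — Si⁴⁺, Al³⁺; larger — Na⁺, F⁻, O²⁻. That's 2.

2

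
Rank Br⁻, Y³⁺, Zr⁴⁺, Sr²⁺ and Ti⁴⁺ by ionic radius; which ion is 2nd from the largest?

Tabulating Z and e⁻: Ti⁴⁺ (Z=22, 18 e⁻), Zr⁴⁺ (Z=40, 36 e⁻), Y³⁺ (Z=39, 36 e⁻), Sr²⁺ (Z=38, 36 e⁻), Br⁻ (Z=35, 36 e⁻). Ti⁴⁺ < Zr⁴⁺ (same group, period 4 vs 5); Zr⁴⁺ < Y³⁺ (both 36 e⁻, Z=40>39); Y³⁺ < Sr²⁺ (both 36 e⁻, Z=39>38); Sr²⁺ < Br⁻ (both 36 e⁻, Z=38>35).
That gives Ti⁴⁺ < Zr⁴⁺ < Y³⁺ < Sr²⁺ < Br⁻. From the largest end, number 2 is Sr²⁺.

Sr²⁺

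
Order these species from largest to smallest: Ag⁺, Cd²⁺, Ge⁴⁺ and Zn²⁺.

Tabulating Z and e⁻: Ge⁴⁺: 28 e⁻, Z=32, Zn²⁺: 28 e⁻, Z=30, Cd²⁺: 46 e⁻, Z=48, Ag⁺: 46 e⁻, Z=47. Ge⁴⁺ < Zn²⁺ (both 28 e⁻, Z=32>30); Zn²⁺ < Cd²⁺ (same group, period 4 vs 5); Cd²⁺ < Ag⁺ (both 46 e⁻, Z=48>47).

Ag⁺ > Cd²⁺ > Zn²⁺ > Ge⁴⁺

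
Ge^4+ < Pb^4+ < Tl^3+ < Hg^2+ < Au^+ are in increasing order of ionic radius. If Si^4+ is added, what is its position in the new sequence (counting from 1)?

1

Electron counts and nuclear charges: Si^4+ has 10 e⁻ (Z=14), Ge^4+ has 28 e⁻ (Z=32), Pb^4+ has 78 e⁻ (Z=82), Tl^3+ has 78 e⁻ (Z=81), Hg^2+ has 78 e⁻ (Z=80), Au^+ has 78 e⁻ (Z=79). Si^4+ < Ge^4+ (same group, period 3 vs 4); Ge^4+ < Pb^4+ (same group, 2 shells fewer); Pb^4+ < Tl^3+ (isoelectronic, higher Z=82 is smaller); Tl^3+ < Hg^2+ (both 78 e⁻, Z=81>80); Hg^2+ < Au^+ (isoelectronic, higher Z=80 is smaller).
Merged order: Si^4+ < Ge^4+ < Pb^4+ < Tl^3+ < Hg^2+ < Au^+ — Si^4+ is number 1.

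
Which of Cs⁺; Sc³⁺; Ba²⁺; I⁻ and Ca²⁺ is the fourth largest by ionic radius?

Ca²⁺

First list Z and electron count for each: Sc³⁺ has 18 e⁻ (Z=21), Ca²⁺ has 18 e⁻ (Z=20), Ba²⁺ has 54 e⁻ (Z=56), Cs⁺ has 54 e⁻ (Z=55), I⁻ has 54 e⁻ (Z=53). Sc³⁺ < Ca²⁺ (isoelectronic, higher Z=21 is smaller); Ca²⁺ < Ba²⁺ (same group, period 4 vs 6); Ba²⁺ < Cs⁺ (isoelectronic, higher Z=56 is smaller); Cs⁺ < I⁻ (isoelectronic, higher Z=55 is smaller).
Full ascending order: Sc³⁺ < Ca²⁺ < Ba²⁺ < Cs⁺ < I⁻. Counting from the largest, position 4 is Ca²⁺.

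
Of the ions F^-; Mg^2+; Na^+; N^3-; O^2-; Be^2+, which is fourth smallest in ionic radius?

F^-

First list Z and electron count for each: Be^2+: 2 e⁻, Z=4, Mg^2+: 10 e⁻, Z=12, Na^+: 10 e⁻, Z=11, F^-: 10 e⁻, Z=9, O^2-: 10 e⁻, Z=8, N^3-: 10 e⁻, Z=7. Be^2+ < Mg^2+ (same group, period 2 vs 3); Mg^2+ < Na^+ (both 10 e⁻, Z=12>11); Na^+ < F^- (both 10 e⁻, Z=11>9); F^- < O^2- (both 10 e⁻, Z=9>8); O^2- < N^3- (isoelectronic, higher Z=8 is smaller).
Ordering: Be^2+ < Mg^2+ < Na^+ < F^- < O^2- < N^3-. The fourth smallest is F^-.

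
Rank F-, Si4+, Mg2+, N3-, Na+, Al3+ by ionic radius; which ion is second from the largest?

F-

Isoelectronic series (10 e⁻ each). Size is set by nuclear charge: more protons means a smaller ion. Si4+ (Z=14), Al3+ (Z=13), Mg2+ (Z=12), Na+ (Z=11), F- (Z=9), N3- (Z=7).
So the order is Si4+ < Al3+ < Mg2+ < Na+ < F- < N3-; the 2nd-largest ion is F-.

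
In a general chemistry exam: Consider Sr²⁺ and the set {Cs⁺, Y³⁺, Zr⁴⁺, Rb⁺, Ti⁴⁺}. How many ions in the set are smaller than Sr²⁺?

First list Z and electron count for each: Ti⁴⁺: 18 e⁻, Z=22, Zr⁴⁺: 36 e⁻, Z=40, Y³⁺: 36 e⁻, Z=39, Sr²⁺: 36 e⁻, Z=38, Rb⁺: 36 e⁻, Z=37, Cs⁺: 54 e⁻, Z=55. Ti⁴⁺ < Zr⁴⁺ (same group, period 4 vs 5); Zr⁴⁺ < Y³⁺ (isoelectronic, higher Z=40 is smaller); Y³⁺ < Sr²⁺ (both 36 e⁻, Z=39>38); Sr²⁺ < Rb⁺ (both 36 e⁻, Z=38>37); Rb⁺ < Cs⁺ (same group, period 5 vs 6).
Overall: Ti⁴⁺ < Zr⁴⁺ < Y³⁺ < Sr²⁺ < Rb⁺ < Cs⁺. Sr²⁺ has 3 below it and 2 above. Count: 3.

3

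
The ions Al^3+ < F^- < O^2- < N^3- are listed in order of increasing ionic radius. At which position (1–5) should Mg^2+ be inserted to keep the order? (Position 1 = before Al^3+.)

These species are isoelectronic with 10 electrons. The only difference is the number of protons: Al^3+ (Z=13), Mg^2+ (Z=12), F^- (Z=9), O^2- (Z=8), N^3- (Z=7). The strongest nuclear pull (Al^3+) gives the smallest ion.
The complete sequence is Al^3+ < Mg^2+ < F^- < O^2- < N^3-. Mg^2+ sits at position 2.

2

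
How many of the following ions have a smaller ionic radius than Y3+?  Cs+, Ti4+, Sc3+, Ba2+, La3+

2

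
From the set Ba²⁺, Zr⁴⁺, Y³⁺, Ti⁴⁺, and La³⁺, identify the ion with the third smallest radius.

Ti⁴⁺ has 18 e⁻ (Z=22), Zr⁴⁺ has 36 e⁻ (Z=40), Y³⁺ has 36 e⁻ (Z=39), La³⁺ has 54 e⁻ (Z=57), Ba²⁺ has 54 e⁻ (Z=56). Ti⁴⁺ < Zr⁴⁺ (same group, 1 shell fewer); Zr⁴⁺ < Y³⁺ (isoelectronic, higher Z=40 is smaller); Y³⁺ < La³⁺ (same group, period 5 vs 6); La³⁺ < Ba²⁺ (isoelectronic, higher Z=57 is smaller).
Full ascending order: Ti⁴⁺ < Zr⁴⁺ < Y³⁺ < La³⁺ < Ba²⁺. Counting from the smallest, position 3 is Y³⁺.

Y³⁺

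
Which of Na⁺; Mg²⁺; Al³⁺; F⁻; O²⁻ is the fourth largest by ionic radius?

These species are isoelectronic with 10 electrons. The only difference is the number of protons: Al³⁺ (Z=13), Mg²⁺ (Z=12), Na⁺ (Z=11), F⁻ (Z=9), O²⁻ (Z=8). The strongest nuclear pull (Al³⁺) gives the smallest ion.
So the order is Al³⁺ < Mg²⁺ < Na⁺ < F⁻ < O²⁻; the 4th-largest ion is Mg²⁺.

Mg²⁺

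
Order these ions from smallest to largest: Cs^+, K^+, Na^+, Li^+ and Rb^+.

Same group, same charge. Going down the group adds an extra shell of electrons, so the ion gets larger: Li^+ is highest in the group and smallest.

Li^+ < Na^+ < K^+ < Rb^+ < Cs^+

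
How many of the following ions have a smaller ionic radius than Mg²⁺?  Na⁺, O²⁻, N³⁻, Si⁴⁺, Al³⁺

Isoelectronic series (10 e⁻ each). Size is set by nuclear charge: more protons means a smaller ion. Si⁴⁺ (Z=14), Al³⁺ (Z=13), Mg²⁺ (Z=12), Na⁺ (Z=11), O²⁻ (Z=8), N³⁻ (Z=7).
Overall: Si⁴⁺ < Al³⁺ < Mg²⁺ < Na⁺ < O²⁻ < N³⁻. Mg²⁺ has 2 below it and 3 above. Count: 2.

2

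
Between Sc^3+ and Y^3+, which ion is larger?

Y^3+

Same group, same charge. Going down the group adds an extra shell of electrons, so the ion gets larger: Sc^3+ is highest in the group and smallest.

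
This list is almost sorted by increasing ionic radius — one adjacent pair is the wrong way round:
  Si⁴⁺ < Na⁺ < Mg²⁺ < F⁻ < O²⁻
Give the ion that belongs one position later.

Na⁺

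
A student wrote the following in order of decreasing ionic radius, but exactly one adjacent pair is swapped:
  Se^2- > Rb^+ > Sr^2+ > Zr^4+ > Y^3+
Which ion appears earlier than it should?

Zr^4+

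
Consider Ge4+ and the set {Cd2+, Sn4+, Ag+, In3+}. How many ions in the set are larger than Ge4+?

4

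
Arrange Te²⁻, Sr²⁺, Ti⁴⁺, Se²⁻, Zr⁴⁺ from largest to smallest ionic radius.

Te²⁻ > Se²⁻ > Sr²⁺ > Zr⁴⁺ > Ti⁴⁺

First list Z and electron count for each: Ti⁴⁺ has 18 e⁻ (Z=22), Zr⁴⁺ has 36 e⁻ (Z=40), Sr²⁺ has 36 e⁻ (Z=38), Se²⁻ has 36 e⁻ (Z=34), Te²⁻ has 54 e⁻ (Z=52). Ti⁴⁺ < Zr⁴⁺ (same group, period 4 vs 5); Zr⁴⁺ < Sr²⁺ (both 36 e⁻, Z=40>38); Sr²⁺ < Se²⁻ (both 36 e⁻, Z=38>34); Se²⁻ < Te²⁻ (same group, 1 shell fewer).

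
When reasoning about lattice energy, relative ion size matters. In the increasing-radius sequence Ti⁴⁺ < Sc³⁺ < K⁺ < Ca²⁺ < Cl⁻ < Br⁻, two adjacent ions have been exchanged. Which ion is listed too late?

Ca²⁺

Compare adjacent ions: Ca²⁺ and K⁺ share 18 electrons; the higher nuclear charge on Ca (Z=20) contracts it more, so Ca²⁺ < K⁺ — yet in this increasing list K⁺ sits before Ca²⁺. Nothing else is reversed, so Ca²⁺ should move one place to the left.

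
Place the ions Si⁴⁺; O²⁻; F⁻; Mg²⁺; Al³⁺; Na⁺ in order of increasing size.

Each ion has 10 electrons. The ranking follows nuclear charge in reverse — greater Z gives a smaller radius. Si⁴⁺ (Z=14), Al³⁺ (Z=13), Mg²⁺ (Z=12), Na⁺ (Z=11), F⁻ (Z=9), O²⁻ (Z=8).

Si⁴⁺ < Al³⁺ < Mg²⁺ < Na⁺ < F⁻ < O²⁻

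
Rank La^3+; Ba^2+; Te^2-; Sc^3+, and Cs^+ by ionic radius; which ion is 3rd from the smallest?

Ba^2+

Work out protons and electrons: Sc^3+: 18 e⁻, Z=21, La^3+: 54 e⁻, Z=57, Ba^2+: 54 e⁻, Z=56, Cs^+: 54 e⁻, Z=55, Te^2-: 54 e⁻, Z=52. Sc^3+ < La^3+ (same group, period 4 vs 6); La^3+ < Ba^2+ (both 54 e⁻, Z=57>56); Ba^2+ < Cs^+ (both 54 e⁻, Z=56>55); Cs^+ < Te^2- (both 54 e⁻, Z=55>52).
That gives Sc^3+ < La^3+ < Ba^2+ < Cs^+ < Te^2-. From the smallest end, number 3 is Ba^2+.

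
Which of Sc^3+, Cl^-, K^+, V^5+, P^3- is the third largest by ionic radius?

Each ion has 18 electrons. The ranking follows nuclear charge in reverse — greater Z gives a smaller radius. V^5+ (Z=23), Sc^3+ (Z=21), K^+ (Z=19), Cl^- (Z=17), P^3- (Z=15).
So the order is V^5+ < Sc^3+ < K^+ < Cl^- < P^3-; the 3rd-largest ion is K^+.

K^+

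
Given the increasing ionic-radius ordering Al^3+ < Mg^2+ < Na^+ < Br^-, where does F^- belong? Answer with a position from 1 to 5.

4

Al^3+ has 10 e⁻ (Z=13), Mg^2+ has 10 e⁻ (Z=12), Na^+ has 10 e⁻ (Z=11), F^- has 10 e⁻ (Z=9), Br^- has 36 e⁻ (Z=35). Al^3+ < Mg^2+ (both 10 e⁻, Z=13>12); Mg^2+ < Na^+ (both 10 e⁻, Z=12>11); Na^+ < F^- (both 10 e⁻, Z=11>9); F^- < Br^- (same group, 2 shells fewer).
Merged order: Al^3+ < Mg^2+ < Na^+ < F^- < Br^- — F^- is number 4.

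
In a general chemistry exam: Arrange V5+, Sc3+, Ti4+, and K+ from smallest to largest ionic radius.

These species are isoelectronic with 18 electrons. The only difference is the number of protons: V5+ (Z=23), Ti4+ (Z=22), Sc3+ (Z=21), K+ (Z=19). The strongest nuclear pull (V5+) gives the smallest ion.

V5+ < Ti4+ < Sc3+ < K+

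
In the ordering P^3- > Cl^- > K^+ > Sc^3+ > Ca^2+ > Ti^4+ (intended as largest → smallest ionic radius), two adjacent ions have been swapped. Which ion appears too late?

Scanning neighbour by neighbour, only Sc^3+/Ca^2+ violates a trend: they are isoelectronic (18 e⁻) and Sc has more protons than Ca (21 vs 20), making Sc^3+ smaller. That makes Ca^2+ the one sitting a position late relative to where it belongs.

Ca^2+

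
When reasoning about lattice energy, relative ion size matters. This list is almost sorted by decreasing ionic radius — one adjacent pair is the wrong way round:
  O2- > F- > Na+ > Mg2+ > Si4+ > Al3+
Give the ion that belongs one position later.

The pair Si4+, Al3+ is the wrong way round — both have 10 electrons but Z(Si)=14 > Z(Al)=13, so Si4+ should be the smaller of the two. All other adjacent pairs agree with periodic trends, so Si4+ is the misplaced ion.

Si4+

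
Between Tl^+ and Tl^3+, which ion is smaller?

Tl^3+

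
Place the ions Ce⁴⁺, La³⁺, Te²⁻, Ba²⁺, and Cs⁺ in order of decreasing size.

Te²⁻ > Cs⁺ > Ba²⁺ > La³⁺ > Ce⁴⁺

Isoelectronic series (54 e⁻ each). Size is set by nuclear charge: more protons means a smaller ion. Ce⁴⁺ (Z=58), La³⁺ (Z=57), Ba²⁺ (Z=56), Cs⁺ (Z=55), Te²⁻ (Z=52).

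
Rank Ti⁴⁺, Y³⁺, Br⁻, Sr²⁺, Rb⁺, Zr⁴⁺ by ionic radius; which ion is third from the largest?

Electron counts and nuclear charges: Ti⁴⁺: 18 e⁻, Z=22, Zr⁴⁺: 36 e⁻, Z=40, Y³⁺: 36 e⁻, Z=39, Sr²⁺: 36 e⁻, Z=38, Rb⁺: 36 e⁻, Z=37, Br⁻: 36 e⁻, Z=35. Ti⁴⁺ < Zr⁴⁺ (same group, period 4 vs 5); Zr⁴⁺ < Y³⁺ (isoelectronic, higher Z=40 is smaller); Y³⁺ < Sr²⁺ (both 36 e⁻, Z=39>38); Sr²⁺ < Rb⁺ (isoelectronic, higher Z=38 is smaller); Rb⁺ < Br⁻ (isoelectronic, higher Z=37 is smaller).
Full ascending order: Ti⁴⁺ < Zr⁴⁺ < Y³⁺ < Sr²⁺ < Rb⁺ < Br⁻. Counting from the largest, position 3 is Sr²⁺.

Sr²⁺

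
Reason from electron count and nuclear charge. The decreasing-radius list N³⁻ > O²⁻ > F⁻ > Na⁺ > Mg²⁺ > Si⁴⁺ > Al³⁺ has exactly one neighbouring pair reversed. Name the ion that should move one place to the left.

Check each adjacent pair. Si⁴⁺ and Al³⁺ are reversed: they are isoelectronic (10 e⁻) and Si has more protons than Al (14 vs 13), making Si⁴⁺ smaller. No other neighbouring pair contradicts the periodic trends, so Al³⁺ is the ion listed too late.

Al³⁺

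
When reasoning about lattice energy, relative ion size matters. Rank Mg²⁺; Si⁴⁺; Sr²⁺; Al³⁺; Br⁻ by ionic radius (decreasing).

Tabulating Z and e⁻: Si⁴⁺: 10 e⁻, Z=14, Al³⁺: 10 e⁻, Z=13, Mg²⁺: 10 e⁻, Z=12, Sr²⁺: 36 e⁻, Z=38, Br⁻: 36 e⁻, Z=35. Si⁴⁺ < Al³⁺ (both 10 e⁻, Z=14>13); Al³⁺ < Mg²⁺ (isoelectronic, higher Z=13 is smaller); Mg²⁺ < Sr²⁺ (same group, 2 shells fewer); Sr²⁺ < Br⁻ (isoelectronic, higher Z=38 is smaller).

Br⁻ > Sr²⁺ > Mg²⁺ > Al³⁺ > Si⁴⁺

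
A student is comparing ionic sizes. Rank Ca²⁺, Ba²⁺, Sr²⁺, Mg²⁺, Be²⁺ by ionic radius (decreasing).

Ba²⁺ > Sr²⁺ > Ca²⁺ > Mg²⁺ > Be²⁺

Same group, same charge. Going down the group adds an extra shell of electrons, so the ion gets larger: Be²⁺ is highest in the group and smallest.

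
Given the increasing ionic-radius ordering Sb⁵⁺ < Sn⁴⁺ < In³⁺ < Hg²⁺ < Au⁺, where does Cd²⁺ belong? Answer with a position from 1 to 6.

4

First list Z and electron count for each: Sb⁵⁺ (Z=51, 46 e⁻), Sn⁴⁺ (Z=50, 46 e⁻), In³⁺ (Z=49, 46 e⁻), Cd²⁺ (Z=48, 46 e⁻), Hg²⁺ (Z=80, 78 e⁻), Au⁺ (Z=79, 78 e⁻). Sb⁵⁺ < Sn⁴⁺ (isoelectronic, higher Z=51 is smaller); Sn⁴⁺ < In³⁺ (both 46 e⁻, Z=50>49); In³⁺ < Cd²⁺ (isoelectronic, higher Z=49 is smaller); Cd²⁺ < Hg²⁺ (same group, 1 shell fewer); Hg²⁺ < Au⁺ (isoelectronic, higher Z=80 is smaller).
With Cd²⁺ included the full order is Sb⁵⁺ < Sn⁴⁺ < In³⁺ < Cd²⁺ < Hg²⁺ < Au⁺, so it takes position 4.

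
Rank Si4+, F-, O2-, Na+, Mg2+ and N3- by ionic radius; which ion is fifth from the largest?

Mg2+

These species are isoelectronic with 10 electrons. The only difference is the number of protons: Si4+ (Z=14), Mg2+ (Z=12), Na+ (Z=11), F- (Z=9), O2- (Z=8), N3- (Z=7). The strongest nuclear pull (Si4+) gives the smallest ion.
Ordering: Si4+ < Mg2+ < Na+ < F- < O2- < N3-. The fifth largest is Mg2+.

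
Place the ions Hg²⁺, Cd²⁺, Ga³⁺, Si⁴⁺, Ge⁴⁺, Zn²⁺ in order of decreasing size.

Si⁴⁺: 10 e⁻, Z=14, Ge⁴⁺: 28 e⁻, Z=32, Ga³⁺: 28 e⁻, Z=31, Zn²⁺: 28 e⁻, Z=30, Cd²⁺: 46 e⁻, Z=48, Hg²⁺: 78 e⁻, Z=80. Si⁴⁺ < Ge⁴⁺ (same group, 1 shell fewer); Ge⁴⁺ < Ga³⁺ (isoelectronic, higher Z=32 is smaller); Ga³⁺ < Zn²⁺ (both 28 e⁻, Z=31>30); Zn²⁺ < Cd²⁺ (same group, 1 shell fewer); Cd²⁺ < Hg²⁺ (same group, period 5 vs 6).

Hg²⁺ > Cd²⁺ > Zn²⁺ > Ga³⁺ > Ge⁴⁺ > Si⁴⁺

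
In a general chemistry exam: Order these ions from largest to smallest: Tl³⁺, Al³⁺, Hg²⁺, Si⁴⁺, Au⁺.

First list Z and electron count for each: Si⁴⁺: 10 e⁻, Z=14, Al³⁺: 10 e⁻, Z=13, Tl³⁺: 78 e⁻, Z=81, Hg²⁺: 78 e⁻, Z=80, Au⁺: 78 e⁻, Z=79. Si⁴⁺ < Al³⁺ (isoelectronic, higher Z=14 is smaller); Al³⁺ < Tl³⁺ (same group, period 3 vs 6); Tl³⁺ < Hg²⁺ (both 78 e⁻, Z=81>80); Hg²⁺ < Au⁺ (isoelectronic, higher Z=80 is smaller).

Au⁺ > Hg²⁺ > Tl³⁺ > Al³⁺ > Si⁴⁺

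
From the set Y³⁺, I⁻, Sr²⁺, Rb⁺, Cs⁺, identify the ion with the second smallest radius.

Sr²⁺

Electron counts and nuclear charges: Y³⁺ has 36 e⁻ (Z=39), Sr²⁺ has 36 e⁻ (Z=38), Rb⁺ has 36 e⁻ (Z=37), Cs⁺ has 54 e⁻ (Z=55), I⁻ has 54 e⁻ (Z=53). Y³⁺ < Sr²⁺ (both 36 e⁻, Z=39>38); Sr²⁺ < Rb⁺ (isoelectronic, higher Z=38 is smaller); Rb⁺ < Cs⁺ (same group, period 5 vs 6); Cs⁺ < I⁻ (isoelectronic, higher Z=55 is smaller).
That gives Y³⁺ < Sr²⁺ < Rb⁺ < Cs⁺ < I⁻. From the smallest end, number 2 is Sr²⁺.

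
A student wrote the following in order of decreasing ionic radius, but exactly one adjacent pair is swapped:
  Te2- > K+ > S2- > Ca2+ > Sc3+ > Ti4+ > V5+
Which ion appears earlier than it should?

Scanning neighbour by neighbour, only K+/S2- violates a trend: K+ and S2- share 18 electrons; the higher nuclear charge on K (Z=19) contracts it more, so K+ < S2-. That makes K+ the one sitting a position early relative to where it belongs.

K+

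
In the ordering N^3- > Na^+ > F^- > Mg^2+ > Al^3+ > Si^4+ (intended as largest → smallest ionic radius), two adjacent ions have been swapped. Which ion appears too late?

F^-

Check each adjacent pair. Na^+ and F^- are reversed: Na^+ and F^- share 10 electrons; the higher nuclear charge on Na (Z=11) contracts it more, so Na^+ < F^-. No other neighbouring pair contradicts the periodic trends, so F^- is the ion listed too late.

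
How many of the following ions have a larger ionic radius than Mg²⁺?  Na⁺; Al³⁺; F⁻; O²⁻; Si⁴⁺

3

These species are isoelectronic with 10 electrons. The only difference is the number of protons: Si⁴⁺ (Z=14), Al³⁺ (Z=13), Mg²⁺ (Z=12), Na⁺ (Z=11), F⁻ (Z=9), O²⁻ (Z=8). The strongest nuclear pull (Si⁴⁺) gives the smallest ion.
Ordering all of them (including Mg²⁺) by radius gives Si⁴⁺ < Al³⁺ < Mg²⁺ < Na⁺ < F⁻ < O²⁻. That's 3.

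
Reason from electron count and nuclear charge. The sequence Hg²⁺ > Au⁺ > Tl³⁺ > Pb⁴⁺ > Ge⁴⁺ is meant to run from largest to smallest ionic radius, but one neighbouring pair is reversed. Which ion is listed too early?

Hg²⁺

Scanning neighbour by neighbour, only Hg²⁺/Au⁺ violates a trend: both have 78 electrons but Z(Hg)=80 > Z(Au)=79, so Hg²⁺ should be the smaller of the two. That makes Hg²⁺ the one sitting a position early relative to where it belongs.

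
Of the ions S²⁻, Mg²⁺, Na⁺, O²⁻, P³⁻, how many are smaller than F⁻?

2

Mg²⁺ (Z=12, 10 e⁻), Na⁺ (Z=11, 10 e⁻), F⁻ (Z=9, 10 e⁻), O²⁻ (Z=8, 10 e⁻), S²⁻ (Z=16, 18 e⁻), P³⁻ (Z=15, 18 e⁻). Mg²⁺ < Na⁺ (both 10 e⁻, Z=12>11); Na⁺ < F⁻ (isoelectronic, higher Z=11 is smaller); F⁻ < O²⁻ (isoelectronic, higher Z=9 is smaller); O²⁻ < S²⁻ (same group, 1 shell fewer); S²⁻ < P³⁻ (isoelectronic, higher Z=16 is smaller).
Placing each against F⁻: smaller — Mg²⁺, Na⁺; larger — O²⁻, S²⁻, P³⁻. So 2 are smaller.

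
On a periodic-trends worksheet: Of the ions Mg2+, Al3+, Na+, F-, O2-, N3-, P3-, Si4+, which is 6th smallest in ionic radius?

Work out protons and electrons: Si4+: 10 e⁻, Z=14, Al3+: 10 e⁻, Z=13, Mg2+: 10 e⁻, Z=12, Na+: 10 e⁻, Z=11, F-: 10 e⁻, Z=9, O2-: 10 e⁻, Z=8, N3-: 10 e⁻, Z=7, P3-: 18 e⁻, Z=15. Si4+ < Al3+ (both 10 e⁻, Z=14>13); Al3+ < Mg2+ (isoelectronic, higher Z=13 is smaller); Mg2+ < Na+ (isoelectronic, higher Z=12 is smaller); Na+ < F- (both 10 e⁻, Z=11>9); F- < O2- (both 10 e⁻, Z=9>8); O2- < N3- (isoelectronic, higher Z=8 is smaller); N3- < P3- (same group, 1 shell fewer).
So the order is Si4+ < Al3+ < Mg2+ < Na+ < F- < O2- < N3- < P3-; the 6th-smallest ion is O2-.

O2-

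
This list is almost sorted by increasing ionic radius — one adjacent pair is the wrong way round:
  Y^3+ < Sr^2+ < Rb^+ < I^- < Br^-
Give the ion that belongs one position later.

I^-

Compare adjacent ions: both in group 17 with the same charge; Br^- (period 4) has the smaller radius — yet in this increasing list I^- sits before Br^-. Nothing else is reversed, so I^- should move one place to the right.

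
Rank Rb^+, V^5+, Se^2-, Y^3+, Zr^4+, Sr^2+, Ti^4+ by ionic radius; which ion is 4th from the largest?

V^5+ has 18 e⁻ (Z=23), Ti^4+ has 18 e⁻ (Z=22), Zr^4+ has 36 e⁻ (Z=40), Y^3+ has 36 e⁻ (Z=39), Sr^2+ has 36 e⁻ (Z=38), Rb^+ has 36 e⁻ (Z=37), Se^2- has 36 e⁻ (Z=34). V^5+ < Ti^4+ (both 18 e⁻, Z=23>22); Ti^4+ < Zr^4+ (same group, period 4 vs 5); Zr^4+ < Y^3+ (both 36 e⁻, Z=40>39); Y^3+ < Sr^2+ (both 36 e⁻, Z=39>38); Sr^2+ < Rb^+ (both 36 e⁻, Z=38>37); Rb^+ < Se^2- (both 36 e⁻, Z=37>34).
Full ascending order: V^5+ < Ti^4+ < Zr^4+ < Y^3+ < Sr^2+ < Rb^+ < Se^2-. Counting from the largest, position 4 is Y^3+.

Y^3+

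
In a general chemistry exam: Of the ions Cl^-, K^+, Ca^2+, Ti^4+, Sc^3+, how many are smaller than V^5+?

0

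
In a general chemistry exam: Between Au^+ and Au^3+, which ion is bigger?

Au^+

For a single element, ionic radius drops as positive charge rises — Au^3+ < Au^+.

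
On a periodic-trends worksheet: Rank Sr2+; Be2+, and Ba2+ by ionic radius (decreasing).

All are in the same group with charge +2. Radius grows down the group as n (the outermost shell) increases.

Ba2+ > Sr2+ > Be2+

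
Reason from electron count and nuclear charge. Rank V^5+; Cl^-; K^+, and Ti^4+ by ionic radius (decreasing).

All of these have 18 electrons (isoelectronic). With the same electron cloud, the ion with the most protons pulls it in tightest. Nuclear charges: V^5+ (Z=23), Ti^4+ (Z=22), K^+ (Z=19), Cl^- (Z=17). Highest Z is smallest.

Cl^- > K^+ > Ti^4+ > V^5+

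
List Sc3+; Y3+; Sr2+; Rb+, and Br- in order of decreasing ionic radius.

Work out protons and electrons: Sc3+ (Z=21, 18 e⁻), Y3+ (Z=39, 36 e⁻), Sr2+ (Z=38, 36 e⁻), Rb+ (Z=37, 36 e⁻), Br- (Z=35, 36 e⁻). Sc3+ < Y3+ (same group, period 4 vs 5); Y3+ < Sr2+ (both 36 e⁻, Z=39>38); Sr2+ < Rb+ (isoelectronic, higher Z=38 is smaller); Rb+ < Br- (both 36 e⁻, Z=37>35).

Br- > Rb+ > Sr2+ > Y3+ > Sc3+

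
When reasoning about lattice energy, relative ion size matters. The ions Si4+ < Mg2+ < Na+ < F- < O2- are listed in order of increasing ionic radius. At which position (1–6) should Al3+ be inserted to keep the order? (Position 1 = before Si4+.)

These species are isoelectronic with 10 electrons. The only difference is the number of protons: Si4+ (Z=14), Al3+ (Z=13), Mg2+ (Z=12), Na+ (Z=11), F- (Z=9), O2- (Z=8). The strongest nuclear pull (Si4+) gives the smallest ion.
With Al3+ included the full order is Si4+ < Al3+ < Mg2+ < Na+ < F- < O2-, so it takes position 2.

2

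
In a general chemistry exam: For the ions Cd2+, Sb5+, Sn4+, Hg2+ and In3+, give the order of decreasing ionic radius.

Hg2+ > Cd2+ > In3+ > Sn4+ > Sb5+

First list Z and electron count for each: Sb5+: 46 e⁻, Z=51, Sn4+: 46 e⁻, Z=50, In3+: 46 e⁻, Z=49, Cd2+: 46 e⁻, Z=48, Hg2+: 78 e⁻, Z=80. Sb5+ < Sn4+ (both 46 e⁻, Z=51>50); Sn4+ < In3+ (isoelectronic, higher Z=50 is smaller); In3+ < Cd2+ (both 46 e⁻, Z=49>48); Cd2+ < Hg2+ (same group, 1 shell fewer).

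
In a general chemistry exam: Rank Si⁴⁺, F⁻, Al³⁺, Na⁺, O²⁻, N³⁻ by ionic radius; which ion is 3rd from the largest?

All of these have 10 electrons (isoelectronic). With the same electron cloud, the ion with the most protons pulls it in tightest. Nuclear charges: Si⁴⁺ (Z=14), Al³⁺ (Z=13), Na⁺ (Z=11), F⁻ (Z=9), O²⁻ (Z=8), N³⁻ (Z=7). Highest Z is smallest.
So the order is Si⁴⁺ < Al³⁺ < Na⁺ < F⁻ < O²⁻ < N³⁻; the 3rd-largest ion is F⁻.

F⁻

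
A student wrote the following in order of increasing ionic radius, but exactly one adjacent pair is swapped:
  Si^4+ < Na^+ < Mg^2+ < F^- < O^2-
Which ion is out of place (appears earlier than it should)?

Na^+

The pair Na^+, Mg^2+ is the wrong way round — they are isoelectronic (10 e⁻) and Mg has more protons than Na (12 vs 11), making Mg^2+ smaller. All other adjacent pairs agree with periodic trends, so Na^+ is the misplaced ion.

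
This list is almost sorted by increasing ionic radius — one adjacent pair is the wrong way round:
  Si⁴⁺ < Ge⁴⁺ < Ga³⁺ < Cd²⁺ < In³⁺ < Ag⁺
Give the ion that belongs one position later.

Cd²⁺

Check each adjacent pair. Cd²⁺ and In³⁺ are reversed: they are isoelectronic (46 e⁻) and In has more protons than Cd (49 vs 48), making In³⁺ smaller. No other neighbouring pair contradicts the periodic trends, so Cd²⁺ is the ion listed too early.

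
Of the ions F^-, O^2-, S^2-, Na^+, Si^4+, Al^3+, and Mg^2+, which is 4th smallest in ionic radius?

Tabulating Z and e⁻: Si^4+ has 10 e⁻ (Z=14), Al^3+ has 10 e⁻ (Z=13), Mg^2+ has 10 e⁻ (Z=12), Na^+ has 10 e⁻ (Z=11), F^- has 10 e⁻ (Z=9), O^2- has 10 e⁻ (Z=8), S^2- has 18 e⁻ (Z=16). Si^4+ < Al^3+ (isoelectronic, higher Z=14 is smaller); Al^3+ < Mg^2+ (isoelectronic, higher Z=13 is smaller); Mg^2+ < Na^+ (both 10 e⁻, Z=12>11); Na^+ < F^- (isoelectronic, higher Z=11 is smaller); F^- < O^2- (isoelectronic, higher Z=9 is smaller); O^2- < S^2- (same group, period 2 vs 3).
So the order is Si^4+ < Al^3+ < Mg^2+ < Na^+ < F^- < O^2- < S^2-; the 4th-smallest ion is Na^+.

Na^+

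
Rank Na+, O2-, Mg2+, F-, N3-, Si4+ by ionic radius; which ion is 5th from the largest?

All of these have 10 electrons (isoelectronic). With the same electron cloud, the ion with the most protons pulls it in tightest. Nuclear charges: Si4+ (Z=14), Mg2+ (Z=12), Na+ (Z=11), F- (Z=9), O2- (Z=8), N3- (Z=7). Highest Z is smallest.
That gives Si4+ < Mg2+ < Na+ < F- < O2- < N3-. From the largest end, number 5 is Mg2+.

Mg2+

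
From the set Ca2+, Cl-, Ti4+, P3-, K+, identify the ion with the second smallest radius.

Ca2+

Each ion has 18 electrons. The ranking follows nuclear charge in reverse — greater Z gives a smaller radius. Ti4+ (Z=22), Ca2+ (Z=20), K+ (Z=19), Cl- (Z=17), P3- (Z=15).
Ordering: Ti4+ < Ca2+ < K+ < Cl- < P3-. The second smallest is Ca2+.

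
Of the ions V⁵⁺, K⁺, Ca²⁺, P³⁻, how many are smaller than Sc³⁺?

All of these have 18 electrons (isoelectronic). With the same electron cloud, the ion with the most protons pulls it in tightest. Nuclear charges: V⁵⁺ (Z=23), Sc³⁺ (Z=21), Ca²⁺ (Z=20), K⁺ (Z=19), P³⁻ (Z=15). Highest Z is smallest.
Placing each against Sc³⁺: smaller — V⁵⁺; larger — Ca²⁺, K⁺, P³⁻. So 1 is smaller.

1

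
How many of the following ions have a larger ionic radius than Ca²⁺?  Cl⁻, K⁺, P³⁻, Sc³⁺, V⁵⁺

Each ion has 18 electrons. The ranking follows nuclear charge in reverse — greater Z gives a smaller radius. V⁵⁺ (Z=23), Sc³⁺ (Z=21), Ca²⁺ (Z=20), K⁺ (Z=19), Cl⁻ (Z=17), P³⁻ (Z=15).
Relative to Ca²⁺, the ions that are larger are K⁺, Cl⁻, P³⁻. Count: 3.

3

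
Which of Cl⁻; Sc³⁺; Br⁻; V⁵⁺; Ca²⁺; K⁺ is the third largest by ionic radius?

K⁺

First list Z and electron count for each: V⁵⁺: 18 e⁻, Z=23, Sc³⁺: 18 e⁻, Z=21, Ca²⁺: 18 e⁻, Z=20, K⁺: 18 e⁻, Z=19, Cl⁻: 18 e⁻, Z=17, Br⁻: 36 e⁻, Z=35. V⁵⁺ < Sc³⁺ (both 18 e⁻, Z=23>21); Sc³⁺ < Ca²⁺ (both 18 e⁻, Z=21>20); Ca²⁺ < K⁺ (isoelectronic, higher Z=20 is smaller); K⁺ < Cl⁻ (both 18 e⁻, Z=19>17); Cl⁻ < Br⁻ (same group, 1 shell fewer).
That gives V⁵⁺ < Sc³⁺ < Ca²⁺ < K⁺ < Cl⁻ < Br⁻. From the largest end, number 3 is K⁺.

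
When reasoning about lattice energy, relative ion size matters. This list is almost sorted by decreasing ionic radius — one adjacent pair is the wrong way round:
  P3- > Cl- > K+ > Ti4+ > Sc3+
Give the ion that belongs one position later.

Scanning neighbour by neighbour, only Ti4+/Sc3+ violates a trend: both have 18 electrons but Z(Ti)=22 > Z(Sc)=21, so Ti4+ should be the smaller of the two. That makes Ti4+ the one sitting a position early relative to where it belongs.

Ti4+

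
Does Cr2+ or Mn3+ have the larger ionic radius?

Cr2+

These species are isoelectronic with 22 electrons. The only difference is the number of protons: Mn3+ (Z=25), Cr2+ (Z=24). The strongest nuclear pull (Mn3+) gives the smallest ion.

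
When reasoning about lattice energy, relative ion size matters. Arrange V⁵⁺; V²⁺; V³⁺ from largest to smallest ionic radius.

V²⁺ > V³⁺ > V⁵⁺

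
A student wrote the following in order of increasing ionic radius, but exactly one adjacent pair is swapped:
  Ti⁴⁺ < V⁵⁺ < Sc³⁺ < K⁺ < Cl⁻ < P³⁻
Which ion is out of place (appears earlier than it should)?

Scanning neighbour by neighbour, only Ti⁴⁺/V⁵⁺ violates a trend: V⁵⁺ and Ti⁴⁺ share 18 electrons; the higher nuclear charge on V (Z=23) contracts it more, so V⁵⁺ < Ti⁴⁺. That makes Ti⁴⁺ the one sitting a position early relative to where it belongs.

Ti⁴⁺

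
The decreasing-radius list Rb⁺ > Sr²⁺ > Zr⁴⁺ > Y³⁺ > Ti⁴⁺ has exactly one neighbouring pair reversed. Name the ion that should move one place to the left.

Y³⁺

The pair Zr⁴⁺, Y³⁺ is the wrong way round — Zr⁴⁺ and Y³⁺ share 36 electrons; the higher nuclear charge on Zr (Z=40) contracts it more, so Zr⁴⁺ < Y³⁺. All other adjacent pairs agree with periodic trends, so Y³⁺ is the misplaced ion.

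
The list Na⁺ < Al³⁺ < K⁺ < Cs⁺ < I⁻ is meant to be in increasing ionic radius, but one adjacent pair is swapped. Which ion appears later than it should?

Al³⁺

Compare adjacent ions: they are isoelectronic (10 e⁻) and Al has more protons than Na (13 vs 11), making Al³⁺ smaller — yet in this increasing list Na⁺ sits before Al³⁺. Nothing else is reversed, so Al³⁺ should move one place to the left.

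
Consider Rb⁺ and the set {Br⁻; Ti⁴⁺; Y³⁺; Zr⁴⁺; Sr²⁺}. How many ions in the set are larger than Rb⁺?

Ti⁴⁺: 18 e⁻, Z=22, Zr⁴⁺: 36 e⁻, Z=40, Y³⁺: 36 e⁻, Z=39, Sr²⁺: 36 e⁻, Z=38, Rb⁺: 36 e⁻, Z=37, Br⁻: 36 e⁻, Z=35. Ti⁴⁺ < Zr⁴⁺ (same group, 1 shell fewer); Zr⁴⁺ < Y³⁺ (isoelectronic, higher Z=40 is smaller); Y³⁺ < Sr²⁺ (isoelectronic, higher Z=39 is smaller); Sr²⁺ < Rb⁺ (isoelectronic, higher Z=38 is smaller); Rb⁺ < Br⁻ (both 36 e⁻, Z=37>35).
Placing each against Rb⁺: smaller — Ti⁴⁺, Zr⁴⁺, Y³⁺, Sr²⁺; larger — Br⁻. Count: 1.

1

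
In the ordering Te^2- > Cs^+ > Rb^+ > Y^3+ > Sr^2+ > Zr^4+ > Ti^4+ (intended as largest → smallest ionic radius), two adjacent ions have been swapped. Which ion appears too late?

Sr^2+

Compare adjacent ions: they are isoelectronic (36 e⁻) and Y has more protons than Sr (39 vs 38), making Y^3+ smaller — yet in this decreasing list Y^3+ sits before Sr^2+. Nothing else is reversed, so Sr^2+ should move one place to the left.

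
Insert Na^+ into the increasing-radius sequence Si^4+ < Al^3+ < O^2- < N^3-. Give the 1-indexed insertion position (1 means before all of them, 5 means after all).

All of these have 10 electrons (isoelectronic). With the same electron cloud, the ion with the most protons pulls it in tightest. Nuclear charges: Si^4+ (Z=14), Al^3+ (Z=13), Na^+ (Z=11), O^2- (Z=8), N^3- (Z=7). Highest Z is smallest.
With Na^+ included the full order is Si^4+ < Al^3+ < Na^+ < O^2- < N^3-, so it takes position 3.

3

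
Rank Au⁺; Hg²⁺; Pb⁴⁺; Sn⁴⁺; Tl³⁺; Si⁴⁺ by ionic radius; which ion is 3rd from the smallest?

Pb⁴⁺

First list Z and electron count for each: Si⁴⁺ (Z=14, 10 e⁻), Sn⁴⁺ (Z=50, 46 e⁻), Pb⁴⁺ (Z=82, 78 e⁻), Tl³⁺ (Z=81, 78 e⁻), Hg²⁺ (Z=80, 78 e⁻), Au⁺ (Z=79, 78 e⁻). Si⁴⁺ < Sn⁴⁺ (same group, period 3 vs 5); Sn⁴⁺ < Pb⁴⁺ (same group, period 5 vs 6); Pb⁴⁺ < Tl³⁺ (isoelectronic, higher Z=82 is smaller); Tl³⁺ < Hg²⁺ (isoelectronic, higher Z=81 is smaller); Hg²⁺ < Au⁺ (both 78 e⁻, Z=80>79).
Ordering: Si⁴⁺ < Sn⁴⁺ < Pb⁴⁺ < Tl³⁺ < Hg²⁺ < Au⁺. The 3rd smallest is Pb⁴⁺.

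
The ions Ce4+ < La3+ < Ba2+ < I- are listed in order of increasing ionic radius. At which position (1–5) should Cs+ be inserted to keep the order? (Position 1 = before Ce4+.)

Isoelectronic series (54 e⁻ each). Size is set by nuclear charge: more protons means a smaller ion. Ce4+ (Z=58), La3+ (Z=57), Ba2+ (Z=56), Cs+ (Z=55), I- (Z=53).
Merged order: Ce4+ < La3+ < Ba2+ < Cs+ < I- — Cs+ is number 4.

4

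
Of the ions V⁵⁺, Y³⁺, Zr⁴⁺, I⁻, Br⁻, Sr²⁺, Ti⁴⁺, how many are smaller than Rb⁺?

5

First list Z and electron count for each: V⁵⁺: 18 e⁻, Z=23, Ti⁴⁺: 18 e⁻, Z=22, Zr⁴⁺: 36 e⁻, Z=40, Y³⁺: 36 e⁻, Z=39, Sr²⁺: 36 e⁻, Z=38, Rb⁺: 36 e⁻, Z=37, Br⁻: 36 e⁻, Z=35, I⁻: 54 e⁻, Z=53. V⁵⁺ < Ti⁴⁺ (both 18 e⁻, Z=23>22); Ti⁴⁺ < Zr⁴⁺ (same group, 1 shell fewer); Zr⁴⁺ < Y³⁺ (both 36 e⁻, Z=40>39); Y³⁺ < Sr²⁺ (isoelectronic, higher Z=39 is smaller); Sr²⁺ < Rb⁺ (isoelectronic, higher Z=38 is smaller); Rb⁺ < Br⁻ (both 36 e⁻, Z=37>35); Br⁻ < I⁻ (same group, period 4 vs 5).
Relative to Rb⁺, the ions that are smaller are V⁵⁺, Ti⁴⁺, Zr⁴⁺, Y³⁺, Sr²⁺. That's 5.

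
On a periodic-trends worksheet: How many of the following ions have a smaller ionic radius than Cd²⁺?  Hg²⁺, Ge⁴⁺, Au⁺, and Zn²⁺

2

Electron counts and nuclear charges: Ge⁴⁺ (Z=32, 28 e⁻), Zn²⁺ (Z=30, 28 e⁻), Cd²⁺ (Z=48, 46 e⁻), Hg²⁺ (Z=80, 78 e⁻), Au⁺ (Z=79, 78 e⁻). Ge⁴⁺ < Zn²⁺ (both 28 e⁻, Z=32>30); Zn²⁺ < Cd²⁺ (same group, 1 shell fewer); Cd²⁺ < Hg²⁺ (same group, 1 shell fewer); Hg²⁺ < Au⁺ (both 78 e⁻, Z=80>79).
Ordering all of them (including Cd²⁺) by radius gives Ge⁴⁺ < Zn²⁺ < Cd²⁺ < Hg²⁺ < Au⁺. That's 2.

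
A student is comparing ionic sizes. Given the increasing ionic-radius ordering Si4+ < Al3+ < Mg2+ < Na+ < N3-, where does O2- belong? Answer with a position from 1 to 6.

5

Each ion has 10 electrons. The ranking follows nuclear charge in reverse — greater Z gives a smaller radius. Si4+ (Z=14), Al3+ (Z=13), Mg2+ (Z=12), Na+ (Z=11), O2- (Z=8), N3- (Z=7).
Merged order: Si4+ < Al3+ < Mg2+ < Na+ < O2- < N3- — O2- is number 5.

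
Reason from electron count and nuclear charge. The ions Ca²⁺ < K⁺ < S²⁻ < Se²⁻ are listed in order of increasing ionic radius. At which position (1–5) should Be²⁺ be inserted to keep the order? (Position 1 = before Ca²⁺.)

First list Z and electron count for each: Be²⁺: 2 e⁻, Z=4, Ca²⁺: 18 e⁻, Z=20, K⁺: 18 e⁻, Z=19, S²⁻: 18 e⁻, Z=16, Se²⁻: 36 e⁻, Z=34. Be²⁺ < Ca²⁺ (same group, 2 shells fewer); Ca²⁺ < K⁺ (both 18 e⁻, Z=20>19); K⁺ < S²⁻ (both 18 e⁻, Z=19>16); S²⁻ < Se²⁻ (same group, 1 shell fewer).
Merged order: Be²⁺ < Ca²⁺ < K⁺ < S²⁻ < Se²⁻ — Be²⁺ is number 1.

1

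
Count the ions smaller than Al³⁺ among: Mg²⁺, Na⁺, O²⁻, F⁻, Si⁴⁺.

Each ion has 10 electrons. The ranking follows nuclear charge in reverse — greater Z gives a smaller radius. Si⁴⁺ (Z=14), Al³⁺ (Z=13), Mg²⁺ (Z=12), Na⁺ (Z=11), F⁻ (Z=9), O²⁻ (Z=8).
Relative to Al³⁺, the ions that are smaller are Si⁴⁺. Count: 1.

1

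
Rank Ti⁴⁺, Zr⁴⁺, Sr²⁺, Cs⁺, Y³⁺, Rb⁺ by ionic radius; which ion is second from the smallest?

Work out protons and electrons: Ti⁴⁺ has 18 e⁻ (Z=22), Zr⁴⁺ has 36 e⁻ (Z=40), Y³⁺ has 36 e⁻ (Z=39), Sr²⁺ has 36 e⁻ (Z=38), Rb⁺ has 36 e⁻ (Z=37), Cs⁺ has 54 e⁻ (Z=55). Ti⁴⁺ < Zr⁴⁺ (same group, 1 shell fewer); Zr⁴⁺ < Y³⁺ (isoelectronic, higher Z=40 is smaller); Y³⁺ < Sr²⁺ (both 36 e⁻, Z=39>38); Sr²⁺ < Rb⁺ (isoelectronic, higher Z=38 is smaller); Rb⁺ < Cs⁺ (same group, 1 shell fewer).
Ordering: Ti⁴⁺ < Zr⁴⁺ < Y³⁺ < Sr²⁺ < Rb⁺ < Cs⁺. The second smallest is Zr⁴⁺.

Zr⁴⁺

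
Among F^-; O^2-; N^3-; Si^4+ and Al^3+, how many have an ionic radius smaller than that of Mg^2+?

Each ion has 10 electrons. The ranking follows nuclear charge in reverse — greater Z gives a smaller radius. Si^4+ (Z=14), Al^3+ (Z=13), Mg^2+ (Z=12), F^- (Z=9), O^2- (Z=8), N^3- (Z=7).
Placing each against Mg^2+: smaller — Si^4+, Al^3+; larger — F^-, O^2-, N^3-. That's 2.

2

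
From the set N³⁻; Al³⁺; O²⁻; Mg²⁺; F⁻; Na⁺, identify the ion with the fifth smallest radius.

Isoelectronic series (10 e⁻ each). Size is set by nuclear charge: more protons means a smaller ion. Al³⁺ (Z=13), Mg²⁺ (Z=12), Na⁺ (Z=11), F⁻ (Z=9), O²⁻ (Z=8), N³⁻ (Z=7).
Full ascending order: Al³⁺ < Mg²⁺ < Na⁺ < F⁻ < O²⁻ < N³⁻. Counting from the smallest, position 5 is O²⁻.

O²⁻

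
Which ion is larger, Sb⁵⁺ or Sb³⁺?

Sb³⁺

For a single element, ionic radius drops as positive charge rises — Sb⁵⁺ < Sb³⁺.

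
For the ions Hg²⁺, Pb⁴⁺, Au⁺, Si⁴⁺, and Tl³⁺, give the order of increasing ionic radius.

Electron counts and nuclear charges: Si⁴⁺ (Z=14, 10 e⁻), Pb⁴⁺ (Z=82, 78 e⁻), Tl³⁺ (Z=81, 78 e⁻), Hg²⁺ (Z=80, 78 e⁻), Au⁺ (Z=79, 78 e⁻). Si⁴⁺ < Pb⁴⁺ (same group, 3 shells fewer); Pb⁴⁺ < Tl³⁺ (both 78 e⁻, Z=82>81); Tl³⁺ < Hg²⁺ (isoelectronic, higher Z=81 is smaller); Hg²⁺ < Au⁺ (isoelectronic, higher Z=80 is smaller).

Si⁴⁺ < Pb⁴⁺ < Tl³⁺ < Hg²⁺ < Au⁺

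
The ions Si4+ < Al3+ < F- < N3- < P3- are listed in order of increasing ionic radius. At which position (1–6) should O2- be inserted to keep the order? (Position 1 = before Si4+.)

Electron counts and nuclear charges: Si4+: 10 e⁻, Z=14, Al3+: 10 e⁻, Z=13, F-: 10 e⁻, Z=9, O2-: 10 e⁻, Z=8, N3-: 10 e⁻, Z=7, P3-: 18 e⁻, Z=15. Si4+ < Al3+ (isoelectronic, higher Z=14 is smaller); Al3+ < F- (both 10 e⁻, Z=13>9); F- < O2- (both 10 e⁻, Z=9>8); O2- < N3- (both 10 e⁻, Z=8>7); N3- < P3- (same group, period 2 vs 3).
Putting O2- in gives Si4+ < Al3+ < F- < O2- < N3- < P3-; it lands at slot 4.

4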